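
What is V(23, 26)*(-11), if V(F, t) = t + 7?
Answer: -363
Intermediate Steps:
V(F, t) = 7 + t
V(23, 26)*(-11) = (7 + 26)*(-11) = 33*(-11) = -363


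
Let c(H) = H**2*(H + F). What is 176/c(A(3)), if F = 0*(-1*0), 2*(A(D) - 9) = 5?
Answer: 1408/12167 ≈ 0.11572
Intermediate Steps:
A(D) = 23/2 (A(D) = 9 + (1/2)*5 = 9 + 5/2 = 23/2)
F = 0 (F = 0*0 = 0)
c(H) = H**3 (c(H) = H**2*(H + 0) = H**2*H = H**3)
176/c(A(3)) = 176/((23/2)**3) = 176/(12167/8) = 176*(8/12167) = 1408/12167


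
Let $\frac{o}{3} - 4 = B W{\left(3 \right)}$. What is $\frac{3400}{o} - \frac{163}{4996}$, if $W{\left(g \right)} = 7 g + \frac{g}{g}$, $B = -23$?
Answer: $- \frac{8615939}{3761988} \approx -2.2903$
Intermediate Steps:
$W{\left(g \right)} = 1 + 7 g$ ($W{\left(g \right)} = 7 g + 1 = 1 + 7 g$)
$o = -1506$ ($o = 12 + 3 \left(- 23 \left(1 + 7 \cdot 3\right)\right) = 12 + 3 \left(- 23 \left(1 + 21\right)\right) = 12 + 3 \left(\left(-23\right) 22\right) = 12 + 3 \left(-506\right) = 12 - 1518 = -1506$)
$\frac{3400}{o} - \frac{163}{4996} = \frac{3400}{-1506} - \frac{163}{4996} = 3400 \left(- \frac{1}{1506}\right) - \frac{163}{4996} = - \frac{1700}{753} - \frac{163}{4996} = - \frac{8615939}{3761988}$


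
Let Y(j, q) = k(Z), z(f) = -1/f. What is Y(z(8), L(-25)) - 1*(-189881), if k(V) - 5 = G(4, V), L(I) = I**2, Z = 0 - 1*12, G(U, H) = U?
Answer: 189890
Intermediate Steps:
Z = -12 (Z = 0 - 12 = -12)
k(V) = 9 (k(V) = 5 + 4 = 9)
Y(j, q) = 9
Y(z(8), L(-25)) - 1*(-189881) = 9 - 1*(-189881) = 9 + 189881 = 189890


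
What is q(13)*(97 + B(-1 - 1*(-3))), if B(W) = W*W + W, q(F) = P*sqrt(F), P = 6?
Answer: 618*sqrt(13) ≈ 2228.2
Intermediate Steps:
q(F) = 6*sqrt(F)
B(W) = W + W**2 (B(W) = W**2 + W = W + W**2)
q(13)*(97 + B(-1 - 1*(-3))) = (6*sqrt(13))*(97 + (-1 - 1*(-3))*(1 + (-1 - 1*(-3)))) = (6*sqrt(13))*(97 + (-1 + 3)*(1 + (-1 + 3))) = (6*sqrt(13))*(97 + 2*(1 + 2)) = (6*sqrt(13))*(97 + 2*3) = (6*sqrt(13))*(97 + 6) = (6*sqrt(13))*103 = 618*sqrt(13)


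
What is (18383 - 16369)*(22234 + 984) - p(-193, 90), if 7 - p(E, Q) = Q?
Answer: 46761135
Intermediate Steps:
p(E, Q) = 7 - Q
(18383 - 16369)*(22234 + 984) - p(-193, 90) = (18383 - 16369)*(22234 + 984) - (7 - 1*90) = 2014*23218 - (7 - 90) = 46761052 - 1*(-83) = 46761052 + 83 = 46761135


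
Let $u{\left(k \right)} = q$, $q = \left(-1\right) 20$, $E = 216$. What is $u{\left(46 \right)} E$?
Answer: $-4320$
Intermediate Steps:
$q = -20$
$u{\left(k \right)} = -20$
$u{\left(46 \right)} E = \left(-20\right) 216 = -4320$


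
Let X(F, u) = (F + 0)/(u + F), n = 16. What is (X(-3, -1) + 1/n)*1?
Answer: 13/16 ≈ 0.81250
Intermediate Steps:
X(F, u) = F/(F + u)
(X(-3, -1) + 1/n)*1 = (-3/(-3 - 1) + 1/16)*1 = (-3/(-4) + 1/16)*1 = (-3*(-¼) + 1/16)*1 = (¾ + 1/16)*1 = (13/16)*1 = 13/16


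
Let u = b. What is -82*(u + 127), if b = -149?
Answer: 1804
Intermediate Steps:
u = -149
-82*(u + 127) = -82*(-149 + 127) = -82*(-22) = 1804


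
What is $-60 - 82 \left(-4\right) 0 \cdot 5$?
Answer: $-60$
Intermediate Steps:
$-60 - 82 \left(-4\right) 0 \cdot 5 = -60 - 82 \cdot 0 \cdot 5 = -60 - 0 = -60 + 0 = -60$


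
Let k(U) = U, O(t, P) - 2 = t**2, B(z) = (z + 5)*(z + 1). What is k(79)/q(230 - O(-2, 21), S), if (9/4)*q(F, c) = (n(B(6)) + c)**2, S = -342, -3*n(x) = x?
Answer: 6399/4866436 ≈ 0.0013149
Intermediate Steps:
B(z) = (1 + z)*(5 + z) (B(z) = (5 + z)*(1 + z) = (1 + z)*(5 + z))
O(t, P) = 2 + t**2
n(x) = -x/3
q(F, c) = 4*(-77/3 + c)**2/9 (q(F, c) = 4*(-(5 + 6**2 + 6*6)/3 + c)**2/9 = 4*(-(5 + 36 + 36)/3 + c)**2/9 = 4*(-1/3*77 + c)**2/9 = 4*(-77/3 + c)**2/9)
k(79)/q(230 - O(-2, 21), S) = 79/((4*(-77 + 3*(-342))**2/81)) = 79/((4*(-77 - 1026)**2/81)) = 79/(((4/81)*(-1103)**2)) = 79/(((4/81)*1216609)) = 79/(4866436/81) = 79*(81/4866436) = 6399/4866436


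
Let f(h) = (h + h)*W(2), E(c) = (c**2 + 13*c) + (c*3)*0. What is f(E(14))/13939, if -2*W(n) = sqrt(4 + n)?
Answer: -378*sqrt(6)/13939 ≈ -0.066426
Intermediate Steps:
E(c) = c**2 + 13*c (E(c) = (c**2 + 13*c) + (3*c)*0 = (c**2 + 13*c) + 0 = c**2 + 13*c)
W(n) = -sqrt(4 + n)/2
f(h) = -h*sqrt(6) (f(h) = (h + h)*(-sqrt(4 + 2)/2) = (2*h)*(-sqrt(6)/2) = -h*sqrt(6))
f(E(14))/13939 = -14*(13 + 14)*sqrt(6)/13939 = -14*27*sqrt(6)*(1/13939) = -1*378*sqrt(6)*(1/13939) = -378*sqrt(6)*(1/13939) = -378*sqrt(6)/13939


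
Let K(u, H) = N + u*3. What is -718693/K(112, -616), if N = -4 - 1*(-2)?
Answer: -718693/334 ≈ -2151.8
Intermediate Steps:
N = -2 (N = -4 + 2 = -2)
K(u, H) = -2 + 3*u (K(u, H) = -2 + u*3 = -2 + 3*u)
-718693/K(112, -616) = -718693/(-2 + 3*112) = -718693/(-2 + 336) = -718693/334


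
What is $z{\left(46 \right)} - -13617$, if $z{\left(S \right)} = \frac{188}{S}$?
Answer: $\frac{313285}{23} \approx 13621.0$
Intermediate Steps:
$z{\left(46 \right)} - -13617 = \frac{188}{46} - -13617 = 188 \cdot \frac{1}{46} + 13617 = \frac{94}{23} + 13617 = \frac{313285}{23}$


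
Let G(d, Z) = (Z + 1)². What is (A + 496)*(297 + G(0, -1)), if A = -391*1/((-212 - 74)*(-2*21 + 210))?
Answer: 214489791/1456 ≈ 1.4731e+5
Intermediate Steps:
G(d, Z) = (1 + Z)²
A = 391/48048 (A = -391*(-1/(286*(-42 + 210))) = -391/(168*(-286)) = -391/(-48048) = -391*(-1/48048) = 391/48048 ≈ 0.0081377)
(A + 496)*(297 + G(0, -1)) = (391/48048 + 496)*(297 + (1 - 1)²) = 23832199*(297 + 0²)/48048 = 23832199*(297 + 0)/48048 = (23832199/48048)*297 = 214489791/1456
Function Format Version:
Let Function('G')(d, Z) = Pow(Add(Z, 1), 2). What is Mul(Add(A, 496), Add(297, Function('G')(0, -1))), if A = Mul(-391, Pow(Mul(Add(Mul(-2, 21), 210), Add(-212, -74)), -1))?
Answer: Rational(214489791, 1456) ≈ 1.4731e+5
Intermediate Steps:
Function('G')(d, Z) = Pow(Add(1, Z), 2)
A = Rational(391, 48048) (A = Mul(-391, Pow(Mul(Add(-42, 210), -286), -1)) = Mul(-391, Pow(Mul(168, -286), -1)) = Mul(-391, Pow(-48048, -1)) = Mul(-391, Rational(-1, 48048)) = Rational(391, 48048) ≈ 0.0081377)
Mul(Add(A, 496), Add(297, Function('G')(0, -1))) = Mul(Add(Rational(391, 48048), 496), Add(297, Pow(Add(1, -1), 2))) = Mul(Rational(23832199, 48048), Add(297, Pow(0, 2))) = Mul(Rational(23832199, 48048), Add(297, 0)) = Mul(Rational(23832199, 48048), 297) = Rational(214489791, 1456)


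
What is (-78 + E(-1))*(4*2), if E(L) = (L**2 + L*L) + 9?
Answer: -536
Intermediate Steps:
E(L) = 9 + 2*L**2 (E(L) = (L**2 + L**2) + 9 = 2*L**2 + 9 = 9 + 2*L**2)
(-78 + E(-1))*(4*2) = (-78 + (9 + 2*(-1)**2))*(4*2) = (-78 + (9 + 2*1))*8 = (-78 + (9 + 2))*8 = (-78 + 11)*8 = -67*8 = -536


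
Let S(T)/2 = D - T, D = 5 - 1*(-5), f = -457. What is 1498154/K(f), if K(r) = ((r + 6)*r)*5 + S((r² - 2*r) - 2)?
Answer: 1498154/611033 ≈ 2.4518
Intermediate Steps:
D = 10 (D = 5 + 5 = 10)
S(T) = 20 - 2*T (S(T) = 2*(10 - T) = 20 - 2*T)
K(r) = 24 - 2*r² + 4*r + 5*r*(6 + r) (K(r) = ((r + 6)*r)*5 + (20 - 2*((r² - 2*r) - 2)) = ((6 + r)*r)*5 + (20 - 2*(-2 + r² - 2*r)) = (r*(6 + r))*5 + (20 + (4 - 2*r² + 4*r)) = 5*r*(6 + r) + (24 - 2*r² + 4*r) = 24 - 2*r² + 4*r + 5*r*(6 + r))
1498154/K(f) = 1498154/(24 + 3*(-457)² + 34*(-457)) = 1498154/(24 + 3*208849 - 15538) = 1498154/(24 + 626547 - 15538) = 1498154/611033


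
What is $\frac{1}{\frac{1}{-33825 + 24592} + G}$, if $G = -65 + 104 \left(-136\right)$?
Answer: $- \frac{9233}{131191698} \approx -7.0378 \cdot 10^{-5}$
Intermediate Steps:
$G = -14209$ ($G = -65 - 14144 = -14209$)
$\frac{1}{\frac{1}{-33825 + 24592} + G} = \frac{1}{\frac{1}{-33825 + 24592} - 14209} = \frac{1}{\frac{1}{-9233} - 14209} = \frac{1}{- \frac{1}{9233} - 14209} = \frac{1}{- \frac{131191698}{9233}} = - \frac{9233}{131191698}$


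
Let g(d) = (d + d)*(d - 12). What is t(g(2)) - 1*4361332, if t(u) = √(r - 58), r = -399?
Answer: -4361332 + I*√457 ≈ -4.3613e+6 + 21.378*I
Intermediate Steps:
g(d) = 2*d*(-12 + d) (g(d) = (2*d)*(-12 + d) = 2*d*(-12 + d))
t(u) = I*√457 (t(u) = √(-399 - 58) = √(-457) = I*√457)
t(g(2)) - 1*4361332 = I*√457 - 1*4361332 = I*√457 - 4361332 = -4361332 + I*√457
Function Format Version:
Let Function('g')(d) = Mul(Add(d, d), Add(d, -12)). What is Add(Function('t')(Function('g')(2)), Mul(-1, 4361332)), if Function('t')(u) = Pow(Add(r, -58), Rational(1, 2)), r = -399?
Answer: Add(-4361332, Mul(I, Pow(457, Rational(1, 2)))) ≈ Add(-4.3613e+6, Mul(21.378, I))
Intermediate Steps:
Function('g')(d) = Mul(2, d, Add(-12, d)) (Function('g')(d) = Mul(Mul(2, d), Add(-12, d)) = Mul(2, d, Add(-12, d)))
Function('t')(u) = Mul(I, Pow(457, Rational(1, 2))) (Function('t')(u) = Pow(Add(-399, -58), Rational(1, 2)) = Pow(-457, Rational(1, 2)) = Mul(I, Pow(457, Rational(1, 2))))
Add(Function('t')(Function('g')(2)), Mul(-1, 4361332)) = Add(Mul(I, Pow(457, Rational(1, 2))), Mul(-1, 4361332)) = Add(Mul(I, Pow(457, Rational(1, 2))), -4361332) = Add(-4361332, Mul(I, Pow(457, Rational(1, 2))))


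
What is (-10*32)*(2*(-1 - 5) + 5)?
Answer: 2240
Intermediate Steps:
(-10*32)*(2*(-1 - 5) + 5) = -320*(2*(-6) + 5) = -320*(-12 + 5) = -320*(-7) = 2240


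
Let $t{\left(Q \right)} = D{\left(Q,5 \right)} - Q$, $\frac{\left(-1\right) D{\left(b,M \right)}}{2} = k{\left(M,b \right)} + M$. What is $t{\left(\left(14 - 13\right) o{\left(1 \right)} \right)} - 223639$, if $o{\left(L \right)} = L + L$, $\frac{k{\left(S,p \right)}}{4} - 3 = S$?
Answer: $-223715$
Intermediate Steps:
$k{\left(S,p \right)} = 12 + 4 S$
$D{\left(b,M \right)} = -24 - 10 M$ ($D{\left(b,M \right)} = - 2 \left(\left(12 + 4 M\right) + M\right) = - 2 \left(12 + 5 M\right) = -24 - 10 M$)
$o{\left(L \right)} = 2 L$
$t{\left(Q \right)} = -74 - Q$ ($t{\left(Q \right)} = \left(-24 - 50\right) - Q = -74 - Q$)
$t{\left(\left(14 - 13\right) o{\left(1 \right)} \right)} - 223639 = \left(-74 - \left(14 - 13\right) 2 \cdot 1\right) - 223639 = \left(-74 - 1 \cdot 2\right) - 223639 = \left(-74 - 2\right) - 223639 = -76 - 223639 = -223715$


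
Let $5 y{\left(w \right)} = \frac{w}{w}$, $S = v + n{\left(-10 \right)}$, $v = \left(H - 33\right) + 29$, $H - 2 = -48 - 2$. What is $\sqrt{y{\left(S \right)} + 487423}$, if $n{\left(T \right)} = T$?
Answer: $\frac{2 \sqrt{3046395}}{5} \approx 698.16$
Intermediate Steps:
$H = -48$ ($H = 2 - 50 = -48$)
$v = -52$ ($v = \left(-48 - 33\right) + 29 = -81 + 29 = -52$)
$S = -62$ ($S = -52 - 10 = -62$)
$y{\left(w \right)} = \frac{1}{5}$ ($y{\left(w \right)} = \frac{w \frac{1}{w}}{5} = \frac{1}{5} \cdot 1 = \frac{1}{5}$)
$\sqrt{y{\left(S \right)} + 487423} = \sqrt{\frac{1}{5} + 487423} = \sqrt{\frac{2437116}{5}} = \frac{2 \sqrt{3046395}}{5}$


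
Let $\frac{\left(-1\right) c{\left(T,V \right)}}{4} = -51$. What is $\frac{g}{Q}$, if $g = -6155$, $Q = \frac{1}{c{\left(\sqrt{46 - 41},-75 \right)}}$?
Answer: $-1255620$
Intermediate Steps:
$c{\left(T,V \right)} = 204$ ($c{\left(T,V \right)} = \left(-4\right) \left(-51\right) = 204$)
$Q = \frac{1}{204} \approx 0.004902$
$\frac{g}{Q} = - 6155 \frac{1}{\frac{1}{204}} = \left(-6155\right) 204 = -1255620$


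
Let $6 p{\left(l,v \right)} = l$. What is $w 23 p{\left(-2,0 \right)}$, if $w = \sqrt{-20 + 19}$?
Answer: $- \frac{23 i}{3} \approx - 7.6667 i$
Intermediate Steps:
$p{\left(l,v \right)} = \frac{l}{6}$
$w = i$ ($w = \sqrt{-1} = i \approx 1.0 i$)
$w 23 p{\left(-2,0 \right)} = i 23 \cdot \frac{1}{6} \left(-2\right) = 23 i \left(- \frac{1}{3}\right) = - \frac{23 i}{3}$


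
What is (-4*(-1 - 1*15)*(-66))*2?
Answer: -8448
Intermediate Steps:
(-4*(-1 - 1*15)*(-66))*2 = (-4*(-1 - 15)*(-66))*2 = (-4*(-16)*(-66))*2 = (64*(-66))*2 = -4224*2 = -8448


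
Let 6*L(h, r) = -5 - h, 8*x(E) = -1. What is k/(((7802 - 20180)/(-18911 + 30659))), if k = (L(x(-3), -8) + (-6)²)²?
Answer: -310312651/264064 ≈ -1175.1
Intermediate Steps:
x(E) = -⅛ (x(E) = (⅛)*(-1) = -⅛)
L(h, r) = -⅚ - h/6 (L(h, r) = (-5 - h)/6 = -⅚ - h/6)
k = 316969/256 (k = ((-⅚ - ⅙*(-⅛)) + (-6)²)² = ((-⅚ + 1/48) + 36)² = (-13/16 + 36)² = (563/16)² = 316969/256 ≈ 1238.2)
k/(((7802 - 20180)/(-18911 + 30659))) = 316969/(256*(((7802 - 20180)/(-18911 + 30659)))) = 316969/(256*((-12378/11748))) = 316969/(256*((-12378*1/11748))) = 316969/(256*(-2063/1958)) = (316969/256)*(-1958/2063) = -310312651/264064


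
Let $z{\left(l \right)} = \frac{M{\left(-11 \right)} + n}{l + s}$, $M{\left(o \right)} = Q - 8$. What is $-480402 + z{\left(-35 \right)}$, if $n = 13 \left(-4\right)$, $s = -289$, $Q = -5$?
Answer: $- \frac{155650183}{324} \approx -4.804 \cdot 10^{5}$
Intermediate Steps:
$M{\left(o \right)} = -13$ ($M{\left(o \right)} = -5 - 8 = -13$)
$n = -52$
$z{\left(l \right)} = - \frac{65}{-289 + l}$ ($z{\left(l \right)} = \frac{-13 - 52}{l - 289} = - \frac{65}{-289 + l}$)
$-480402 + z{\left(-35 \right)} = -480402 - \frac{65}{-289 - 35} = -480402 - \frac{65}{-324} = -480402 - - \frac{65}{324} = -480402 + \frac{65}{324} = - \frac{155650183}{324}$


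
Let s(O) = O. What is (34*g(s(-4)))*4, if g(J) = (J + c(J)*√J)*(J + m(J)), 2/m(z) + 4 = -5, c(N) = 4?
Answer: 20672/9 - 41344*I/9 ≈ 2296.9 - 4593.8*I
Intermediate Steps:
m(z) = -2/9 (m(z) = 2/(-4 - 5) = 2/(-9) = 2*(-⅑) = -2/9)
g(J) = (-2/9 + J)*(J + 4*√J) (g(J) = (J + 4*√J)*(J - 2/9) = (J + 4*√J)*(-2/9 + J) = (-2/9 + J)*(J + 4*√J))
(34*g(s(-4)))*4 = (34*((-4)² + 4*(-4)^(3/2) - 16*I/9 - 2/9*(-4)))*4 = (34*(16 + 4*(-8*I) - 16*I/9 + 8/9))*4 = (34*(16 - 32*I - 16*I/9 + 8/9))*4 = (34*(152/9 - 304*I/9))*4 = (5168/9 - 10336*I/9)*4 = 20672/9 - 41344*I/9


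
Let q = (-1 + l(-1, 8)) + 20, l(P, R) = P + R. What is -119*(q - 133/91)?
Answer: -37961/13 ≈ -2920.1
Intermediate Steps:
q = 26 (q = (-1 + (-1 + 8)) + 20 = (-1 + 7) + 20 = 6 + 20 = 26)
-119*(q - 133/91) = -119*(26 - 133/91) = -119*(26 - 133*1/91) = -119*(26 - 19/13) = -119*319/13 = -37961/13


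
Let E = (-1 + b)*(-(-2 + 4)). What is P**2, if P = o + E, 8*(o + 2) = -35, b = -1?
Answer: 361/64 ≈ 5.6406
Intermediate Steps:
o = -51/8 (o = -2 + (1/8)*(-35) = -2 - 35/8 = -51/8 ≈ -6.3750)
E = 4 (E = (-1 - 1)*(-(-2 + 4)) = -(-2)*2 = -2*(-2) = 4)
P = -19/8 (P = -51/8 + 4 = -19/8 ≈ -2.3750)
P**2 = (-19/8)**2 = 361/64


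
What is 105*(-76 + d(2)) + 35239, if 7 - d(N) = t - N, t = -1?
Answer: 28309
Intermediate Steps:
d(N) = 8 + N (d(N) = 7 - (-1 - N) = 7 + (1 + N) = 8 + N)
105*(-76 + d(2)) + 35239 = 105*(-76 + (8 + 2)) + 35239 = 105*(-76 + 10) + 35239 = 105*(-66) + 35239 = -6930 + 35239 = 28309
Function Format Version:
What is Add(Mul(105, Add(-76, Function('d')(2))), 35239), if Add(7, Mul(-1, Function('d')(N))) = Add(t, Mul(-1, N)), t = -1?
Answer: 28309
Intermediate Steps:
Function('d')(N) = Add(8, N) (Function('d')(N) = Add(7, Mul(-1, Add(-1, Mul(-1, N)))) = Add(7, Add(1, N)) = Add(8, N))
Add(Mul(105, Add(-76, Function('d')(2))), 35239) = Add(Mul(105, Add(-76, Add(8, 2))), 35239) = Add(Mul(105, Add(-76, 10)), 35239) = Add(Mul(105, -66), 35239) = Add(-6930, 35239) = 28309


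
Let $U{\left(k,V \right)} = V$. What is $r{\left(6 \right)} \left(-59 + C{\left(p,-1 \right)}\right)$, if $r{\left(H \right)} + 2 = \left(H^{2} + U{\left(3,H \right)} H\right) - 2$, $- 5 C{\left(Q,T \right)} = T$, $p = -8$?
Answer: $- \frac{19992}{5} \approx -3998.4$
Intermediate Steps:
$C{\left(Q,T \right)} = - \frac{T}{5}$
$r{\left(H \right)} = -4 + 2 H^{2}$ ($r{\left(H \right)} = -2 - \left(2 - H^{2} - H H\right) = -2 + \left(\left(H^{2} + H^{2}\right) - 2\right) = -2 + \left(2 H^{2} - 2\right) = -2 + \left(-2 + 2 H^{2}\right) = -4 + 2 H^{2}$)
$r{\left(6 \right)} \left(-59 + C{\left(p,-1 \right)}\right) = \left(-4 + 2 \cdot 6^{2}\right) \left(-59 - - \frac{1}{5}\right) = \left(-4 + 2 \cdot 36\right) \left(-59 + \frac{1}{5}\right) = \left(-4 + 72\right) \left(- \frac{294}{5}\right) = 68 \left(- \frac{294}{5}\right) = - \frac{19992}{5}$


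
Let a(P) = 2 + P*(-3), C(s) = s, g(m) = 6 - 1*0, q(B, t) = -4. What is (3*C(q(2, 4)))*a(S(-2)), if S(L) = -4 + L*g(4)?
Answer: -600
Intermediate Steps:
g(m) = 6 (g(m) = 6 + 0 = 6)
S(L) = -4 + 6*L (S(L) = -4 + L*6 = -4 + 6*L)
a(P) = 2 - 3*P
(3*C(q(2, 4)))*a(S(-2)) = (3*(-4))*(2 - 3*(-4 + 6*(-2))) = -12*(2 - 3*(-4 - 12)) = -12*(2 - 3*(-16)) = -12*(2 + 48) = -12*50 = -600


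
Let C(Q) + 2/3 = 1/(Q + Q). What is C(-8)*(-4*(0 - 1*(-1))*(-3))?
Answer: -35/4 ≈ -8.7500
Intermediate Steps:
C(Q) = -⅔ + 1/(2*Q) (C(Q) = -⅔ + 1/(Q + Q) = -⅔ + 1/(2*Q))
C(-8)*(-4*(0 - 1*(-1))*(-3)) = ((⅙)*(3 - 4*(-8))/(-8))*(-4*(0 - 1*(-1))*(-3)) = ((⅙)*(-⅛)*(3 + 32))*(-4*(0 + 1)*(-3)) = ((⅙)*(-⅛)*35)*(-4*1*(-3)) = -(-35)*(-3)/12 = -35/48*12 = -35/4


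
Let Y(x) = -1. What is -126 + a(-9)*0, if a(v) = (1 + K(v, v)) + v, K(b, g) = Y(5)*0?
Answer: -126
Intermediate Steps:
K(b, g) = 0 (K(b, g) = -1*0 = 0)
a(v) = 1 + v (a(v) = (1 + 0) + v = 1 + v)
-126 + a(-9)*0 = -126 + (1 - 9)*0 = -126 - 8*0 = -126 + 0 = -126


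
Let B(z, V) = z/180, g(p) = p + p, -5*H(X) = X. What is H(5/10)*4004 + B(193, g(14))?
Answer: -71879/180 ≈ -399.33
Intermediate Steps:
H(X) = -X/5
g(p) = 2*p
B(z, V) = z/180 (B(z, V) = z*(1/180) = z/180)
H(5/10)*4004 + B(193, g(14)) = -1/10*4004 + (1/180)*193 = -1/10*4004 + 193/180 = -2002/5 + 193/180 = -71879/180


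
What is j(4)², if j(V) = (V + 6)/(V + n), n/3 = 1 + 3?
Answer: 25/64 ≈ 0.39063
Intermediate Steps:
n = 12 (n = 3*(1 + 3) = 3*4 = 12)
j(V) = (6 + V)/(12 + V) (j(V) = (V + 6)/(V + 12) = (6 + V)/(12 + V))
j(4)² = ((6 + 4)/(12 + 4))² = (10/16)² = ((1/16)*10)² = (5/8)² = 25/64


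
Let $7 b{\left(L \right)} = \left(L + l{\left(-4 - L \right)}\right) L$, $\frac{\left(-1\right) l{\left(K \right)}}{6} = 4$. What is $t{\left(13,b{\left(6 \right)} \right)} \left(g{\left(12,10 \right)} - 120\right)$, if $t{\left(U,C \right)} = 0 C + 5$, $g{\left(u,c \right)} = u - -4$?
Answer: $-520$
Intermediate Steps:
$g{\left(u,c \right)} = 4 + u$ ($g{\left(u,c \right)} = u + 4 = 4 + u$)
$l{\left(K \right)} = -24$ ($l{\left(K \right)} = \left(-6\right) 4 = -24$)
$b{\left(L \right)} = \frac{L \left(-24 + L\right)}{7}$ ($b{\left(L \right)} = \frac{\left(L - 24\right) L}{7} = \frac{\left(-24 + L\right) L}{7} = \frac{L \left(-24 + L\right)}{7}$)
$t{\left(U,C \right)} = 5$ ($t{\left(U,C \right)} = 0 + 5 = 5$)
$t{\left(13,b{\left(6 \right)} \right)} \left(g{\left(12,10 \right)} - 120\right) = 5 \left(\left(4 + 12\right) - 120\right) = 5 \left(16 - 120\right) = 5 \left(-104\right) = -520$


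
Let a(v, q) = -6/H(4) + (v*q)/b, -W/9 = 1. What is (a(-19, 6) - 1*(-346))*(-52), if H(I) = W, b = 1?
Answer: -36296/3 ≈ -12099.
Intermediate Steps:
W = -9 (W = -9*1 = -9)
H(I) = -9
a(v, q) = ⅔ + q*v (a(v, q) = -6/(-9) + (v*q)/1 = -6*(-⅑) + (q*v)*1 = ⅔ + q*v)
(a(-19, 6) - 1*(-346))*(-52) = ((⅔ + 6*(-19)) - 1*(-346))*(-52) = ((⅔ - 114) + 346)*(-52) = (-340/3 + 346)*(-52) = (698/3)*(-52) = -36296/3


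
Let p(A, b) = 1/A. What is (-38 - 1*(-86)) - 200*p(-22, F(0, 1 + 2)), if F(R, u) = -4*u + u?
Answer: 628/11 ≈ 57.091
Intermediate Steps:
F(R, u) = -3*u
(-38 - 1*(-86)) - 200*p(-22, F(0, 1 + 2)) = (-38 - 1*(-86)) - 200/(-22) = (-38 + 86) - 200*(-1/22) = 48 + 100/11 = 628/11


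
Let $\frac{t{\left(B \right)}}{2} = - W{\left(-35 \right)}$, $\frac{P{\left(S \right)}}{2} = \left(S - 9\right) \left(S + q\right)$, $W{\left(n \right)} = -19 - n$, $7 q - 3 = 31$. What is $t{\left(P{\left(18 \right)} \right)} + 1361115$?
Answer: $1361083$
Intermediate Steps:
$q = \frac{34}{7}$ ($q = \frac{3}{7} + \frac{1}{7} \cdot 31 = \frac{3}{7} + \frac{31}{7} = \frac{34}{7} \approx 4.8571$)
$P{\left(S \right)} = 2 \left(-9 + S\right) \left(\frac{34}{7} + S\right)$ ($P{\left(S \right)} = 2 \left(S - 9\right) \left(S + \frac{34}{7}\right) = 2 \left(-9 + S\right) \left(\frac{34}{7} + S\right)$)
$t{\left(B \right)} = -32$ ($t{\left(B \right)} = 2 \left(- (-19 - -35)\right) = 2 \left(- (-19 + 35)\right) = 2 \left(\left(-1\right) 16\right) = 2 \left(-16\right) = -32$)
$t{\left(P{\left(18 \right)} \right)} + 1361115 = -32 + 1361115 = 1361083$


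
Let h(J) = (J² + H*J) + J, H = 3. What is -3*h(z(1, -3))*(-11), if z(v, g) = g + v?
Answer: -132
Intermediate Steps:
h(J) = J² + 4*J (h(J) = (J² + 3*J) + J = J² + 4*J)
-3*h(z(1, -3))*(-11) = -3*(-3 + 1)*(4 + (-3 + 1))*(-11) = -(-6)*(4 - 2)*(-11) = -(-6)*2*(-11) = -3*(-4)*(-11) = 12*(-11) = -132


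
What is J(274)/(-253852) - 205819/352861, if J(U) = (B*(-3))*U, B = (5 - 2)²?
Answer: -24818549555/44787235286 ≈ -0.55414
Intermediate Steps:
B = 9 (B = 3² = 9)
J(U) = -27*U (J(U) = (9*(-3))*U = -27*U)
J(274)/(-253852) - 205819/352861 = -27*274/(-253852) - 205819/352861 = -7398*(-1/253852) - 205819*1/352861 = 3699/126926 - 205819/352861 = -24818549555/44787235286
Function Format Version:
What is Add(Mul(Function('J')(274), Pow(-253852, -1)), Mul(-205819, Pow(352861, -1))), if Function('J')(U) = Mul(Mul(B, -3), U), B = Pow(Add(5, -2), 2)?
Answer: Rational(-24818549555, 44787235286) ≈ -0.55414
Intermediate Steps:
B = 9 (B = Pow(3, 2) = 9)
Function('J')(U) = Mul(-27, U) (Function('J')(U) = Mul(Mul(9, -3), U) = Mul(-27, U))
Add(Mul(Function('J')(274), Pow(-253852, -1)), Mul(-205819, Pow(352861, -1))) = Add(Mul(Mul(-27, 274), Pow(-253852, -1)), Mul(-205819, Pow(352861, -1))) = Add(Mul(-7398, Rational(-1, 253852)), Mul(-205819, Rational(1, 352861))) = Add(Rational(3699, 126926), Rational(-205819, 352861)) = Rational(-24818549555, 44787235286)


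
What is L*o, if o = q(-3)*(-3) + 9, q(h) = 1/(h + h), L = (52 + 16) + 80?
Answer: 1406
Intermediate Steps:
L = 148 (L = 68 + 80 = 148)
q(h) = 1/(2*h)
o = 19/2 (o = ((½)/(-3))*(-3) + 9 = ((½)*(-⅓))*(-3) + 9 = -⅙*(-3) + 9 = ½ + 9 = 19/2 ≈ 9.5000)
L*o = 148*(19/2) = 1406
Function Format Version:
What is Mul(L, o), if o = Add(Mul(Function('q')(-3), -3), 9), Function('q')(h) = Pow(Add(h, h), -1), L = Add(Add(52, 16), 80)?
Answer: 1406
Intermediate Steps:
L = 148 (L = Add(68, 80) = 148)
Function('q')(h) = Mul(Rational(1, 2), Pow(h, -1)) (Function('q')(h) = Pow(Mul(2, h), -1) = Mul(Rational(1, 2), Pow(h, -1)))
o = Rational(19, 2) (o = Add(Mul(Mul(Rational(1, 2), Pow(-3, -1)), -3), 9) = Add(Mul(Mul(Rational(1, 2), Rational(-1, 3)), -3), 9) = Add(Mul(Rational(-1, 6), -3), 9) = Add(Rational(1, 2), 9) = Rational(19, 2) ≈ 9.5000)
Mul(L, o) = Mul(148, Rational(19, 2)) = 1406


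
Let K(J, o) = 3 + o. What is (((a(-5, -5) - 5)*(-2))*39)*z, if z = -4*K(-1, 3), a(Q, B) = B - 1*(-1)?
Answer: -16848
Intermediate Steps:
a(Q, B) = 1 + B (a(Q, B) = B + 1 = 1 + B)
z = -24 (z = -4*(3 + 3) = -4*6 = -24)
(((a(-5, -5) - 5)*(-2))*39)*z = ((((1 - 5) - 5)*(-2))*39)*(-24) = (((-4 - 5)*(-2))*39)*(-24) = (-9*(-2)*39)*(-24) = (18*39)*(-24) = 702*(-24) = -16848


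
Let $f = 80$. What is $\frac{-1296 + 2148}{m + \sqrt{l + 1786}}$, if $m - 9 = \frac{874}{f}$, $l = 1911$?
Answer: $- \frac{9053920}{1759997} + \frac{454400 \sqrt{3697}}{1759997} \approx 10.554$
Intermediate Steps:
$m = \frac{797}{40}$ ($m = 9 + \frac{874}{80} = 9 + 874 \cdot \frac{1}{80} = 9 + \frac{437}{40} = \frac{797}{40} \approx 19.925$)
$\frac{-1296 + 2148}{m + \sqrt{l + 1786}} = \frac{-1296 + 2148}{\frac{797}{40} + \sqrt{1911 + 1786}} = \frac{852}{\frac{797}{40} + \sqrt{3697}}$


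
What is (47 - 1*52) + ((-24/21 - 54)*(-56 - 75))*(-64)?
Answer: -3236259/7 ≈ -4.6232e+5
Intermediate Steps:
(47 - 1*52) + ((-24/21 - 54)*(-56 - 75))*(-64) = (47 - 52) + ((-24*1/21 - 54)*(-131))*(-64) = -5 + ((-8/7 - 54)*(-131))*(-64) = -5 - 386/7*(-131)*(-64) = -5 + (50566/7)*(-64) = -5 - 3236224/7 = -3236259/7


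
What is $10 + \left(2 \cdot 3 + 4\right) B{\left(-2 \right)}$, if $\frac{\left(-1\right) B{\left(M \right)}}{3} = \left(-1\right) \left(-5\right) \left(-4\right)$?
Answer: $610$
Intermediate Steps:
$B{\left(M \right)} = 60$ ($B{\left(M \right)} = - 3 \left(-1\right) \left(-5\right) \left(-4\right) = - 3 \cdot 5 \left(-4\right) = \left(-3\right) \left(-20\right) = 60$)
$10 + \left(2 \cdot 3 + 4\right) B{\left(-2 \right)} = 10 + \left(2 \cdot 3 + 4\right) 60 = 10 + \left(6 + 4\right) 60 = 10 + 10 \cdot 60 = 10 + 600 = 610$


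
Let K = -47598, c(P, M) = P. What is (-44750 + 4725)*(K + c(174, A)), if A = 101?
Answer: 1898145600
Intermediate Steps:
(-44750 + 4725)*(K + c(174, A)) = (-44750 + 4725)*(-47598 + 174) = -40025*(-47424) = 1898145600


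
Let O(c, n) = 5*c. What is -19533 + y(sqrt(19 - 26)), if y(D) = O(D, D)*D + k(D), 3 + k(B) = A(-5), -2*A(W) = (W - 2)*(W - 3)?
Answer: -19599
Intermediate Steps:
A(W) = -(-3 + W)*(-2 + W)/2 (A(W) = -(W - 2)*(W - 3)/2 = -(-2 + W)*(-3 + W)/2 = -(-3 + W)*(-2 + W)/2)
k(B) = -31 (k(B) = -3 + (-3 - 1/2*(-5)**2 + (5/2)*(-5)) = -3 + (-3 - 1/2*25 - 25/2) = -3 + (-3 - 25/2 - 25/2) = -3 - 28 = -31)
y(D) = -31 + 5*D**2 (y(D) = (5*D)*D - 31 = 5*D**2 - 31 = -31 + 5*D**2)
-19533 + y(sqrt(19 - 26)) = -19533 + (-31 + 5*(sqrt(19 - 26))**2) = -19533 + (-31 + 5*(sqrt(-7))**2) = -19533 + (-31 + 5*(I*sqrt(7))**2) = -19533 + (-31 + 5*(-7)) = -19533 + (-31 - 35) = -19533 - 66 = -19599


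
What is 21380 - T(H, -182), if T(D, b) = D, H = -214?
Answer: 21594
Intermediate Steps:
21380 - T(H, -182) = 21380 - 1*(-214) = 21380 + 214 = 21594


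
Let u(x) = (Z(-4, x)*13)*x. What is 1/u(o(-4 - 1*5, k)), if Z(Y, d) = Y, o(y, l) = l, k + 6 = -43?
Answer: 1/2548 ≈ 0.00039246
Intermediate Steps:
k = -49 (k = -6 - 43 = -49)
u(x) = -52*x (u(x) = (-4*13)*x = -52*x)
1/u(o(-4 - 1*5, k)) = 1/(-52*(-49)) = 1/2548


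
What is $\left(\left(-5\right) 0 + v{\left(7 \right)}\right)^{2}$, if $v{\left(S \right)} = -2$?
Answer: $4$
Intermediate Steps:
$\left(\left(-5\right) 0 + v{\left(7 \right)}\right)^{2} = \left(\left(-5\right) 0 - 2\right)^{2} = \left(0 - 2\right)^{2} = \left(-2\right)^{2} = 4$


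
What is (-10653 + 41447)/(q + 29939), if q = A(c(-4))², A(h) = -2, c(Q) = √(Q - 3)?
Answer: 30794/29943 ≈ 1.0284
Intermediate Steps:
c(Q) = √(-3 + Q)
q = 4 (q = (-2)² = 4)
(-10653 + 41447)/(q + 29939) = (-10653 + 41447)/(4 + 29939) = 30794/29943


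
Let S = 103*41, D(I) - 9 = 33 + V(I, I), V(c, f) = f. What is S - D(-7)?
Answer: 4188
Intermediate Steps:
D(I) = 42 + I (D(I) = 9 + (33 + I) = 42 + I)
S = 4223
S - D(-7) = 4223 - (42 - 7) = 4223 - 1*35 = 4223 - 35 = 4188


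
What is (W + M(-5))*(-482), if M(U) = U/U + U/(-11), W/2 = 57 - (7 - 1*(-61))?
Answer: 108932/11 ≈ 9902.9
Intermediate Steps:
W = -22 (W = 2*(57 - (7 - 1*(-61))) = 2*(57 - (7 + 61)) = 2*(57 - 1*68) = 2*(57 - 68) = 2*(-11) = -22)
M(U) = 1 - U/11 (M(U) = 1 + U*(-1/11) = 1 - U/11)
(W + M(-5))*(-482) = (-22 + (1 - 1/11*(-5)))*(-482) = (-22 + (1 + 5/11))*(-482) = (-22 + 16/11)*(-482) = -226/11*(-482) = 108932/11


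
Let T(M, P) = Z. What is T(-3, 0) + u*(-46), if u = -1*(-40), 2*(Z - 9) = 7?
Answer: -3655/2 ≈ -1827.5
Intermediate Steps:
Z = 25/2 (Z = 9 + (1/2)*7 = 9 + 7/2 = 25/2 ≈ 12.500)
u = 40
T(M, P) = 25/2
T(-3, 0) + u*(-46) = 25/2 + 40*(-46) = 25/2 - 1840 = -3655/2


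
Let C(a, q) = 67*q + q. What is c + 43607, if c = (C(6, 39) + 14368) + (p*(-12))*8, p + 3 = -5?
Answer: 61395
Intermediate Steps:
p = -8 (p = -3 - 5 = -8)
C(a, q) = 68*q
c = 17788 (c = (68*39 + 14368) - 8*(-12)*8 = (2652 + 14368) + 96*8 = 17020 + 768 = 17788)
c + 43607 = 17788 + 43607 = 61395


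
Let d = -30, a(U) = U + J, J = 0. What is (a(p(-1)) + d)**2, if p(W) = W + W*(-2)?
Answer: 841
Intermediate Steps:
p(W) = -W (p(W) = W - 2*W = -W)
a(U) = U (a(U) = U + 0 = U)
(a(p(-1)) + d)**2 = (-1*(-1) - 30)**2 = (1 - 30)**2 = (-29)**2 = 841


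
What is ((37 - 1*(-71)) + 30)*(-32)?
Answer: -4416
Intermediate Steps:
((37 - 1*(-71)) + 30)*(-32) = ((37 + 71) + 30)*(-32) = (108 + 30)*(-32) = 138*(-32) = -4416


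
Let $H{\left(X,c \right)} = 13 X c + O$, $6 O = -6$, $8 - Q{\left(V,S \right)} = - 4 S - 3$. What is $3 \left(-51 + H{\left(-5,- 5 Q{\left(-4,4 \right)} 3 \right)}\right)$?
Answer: $78819$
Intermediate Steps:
$Q{\left(V,S \right)} = 11 + 4 S$ ($Q{\left(V,S \right)} = 8 - \left(- 4 S - 3\right) = 8 - \left(-3 - 4 S\right) = 8 + \left(3 + 4 S\right) = 11 + 4 S$)
$O = -1$ ($O = \frac{1}{6} \left(-6\right) = -1$)
$H{\left(X,c \right)} = -1 + 13 X c$ ($H{\left(X,c \right)} = 13 X c - 1 = -1 + 13 X c$)
$3 \left(-51 + H{\left(-5,- 5 Q{\left(-4,4 \right)} 3 \right)}\right) = 3 \left(-51 - \left(1 + 65 - 5 \left(11 + 4 \cdot 4\right) 3\right)\right) = 3 \left(-51 - \left(1 + 65 - 5 \left(11 + 16\right) 3\right)\right) = 3 \left(-51 - \left(1 + 65 \left(-5\right) 27 \cdot 3\right)\right) = 3 \left(-51 - \left(1 + 65 \left(\left(-135\right) 3\right)\right)\right) = 3 \left(-51 - \left(1 + 65 \left(-405\right)\right)\right) = 3 \left(-51 + \left(-1 + 26325\right)\right) = 3 \left(-51 + 26324\right) = 3 \cdot 26273 = 78819$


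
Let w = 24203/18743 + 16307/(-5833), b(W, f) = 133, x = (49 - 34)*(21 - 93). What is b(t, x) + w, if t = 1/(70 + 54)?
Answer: 14376147225/109327919 ≈ 131.50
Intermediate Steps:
x = -1080 (x = 15*(-72) = -1080)
t = 1/124 ≈ 0.0080645
w = -164466002/109327919 (w = 24203*(1/18743) + 16307*(-1/5833) = 24203/18743 - 16307/5833 = -164466002/109327919 ≈ -1.5043)
b(t, x) + w = 133 - 164466002/109327919 = 14376147225/109327919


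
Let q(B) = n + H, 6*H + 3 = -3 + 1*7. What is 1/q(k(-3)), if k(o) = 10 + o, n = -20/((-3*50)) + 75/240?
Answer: 80/49 ≈ 1.6327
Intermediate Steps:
n = 107/240 (n = -20/(-150) + 75*(1/240) = -20*(-1/150) + 5/16 = 2/15 + 5/16 = 107/240 ≈ 0.44583)
H = 1/6 (H = -1/2 + (-3 + 1*7)/6 = -1/2 + (-3 + 7)/6 = -1/2 + (1/6)*4 = -1/2 + 2/3 = 1/6 ≈ 0.16667)
q(B) = 49/80 (q(B) = 107/240 + 1/6 = 49/80)
1/q(k(-3)) = 1/(49/80) = 80/49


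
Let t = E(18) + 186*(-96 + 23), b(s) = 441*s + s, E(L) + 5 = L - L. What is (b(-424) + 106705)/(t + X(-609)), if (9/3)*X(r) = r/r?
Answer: 3969/668 ≈ 5.9416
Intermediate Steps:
E(L) = -5 (E(L) = -5 + (L - L) = -5 + 0 = -5)
b(s) = 442*s
X(r) = 1/3 (X(r) = (r/r)/3 = (1/3)*1 = 1/3)
t = -13583 (t = -5 + 186*(-96 + 23) = -5 + 186*(-73) = -5 - 13578 = -13583)
(b(-424) + 106705)/(t + X(-609)) = (442*(-424) + 106705)/(-13583 + 1/3) = (-187408 + 106705)/(-40748/3) = -80703*(-3/40748) = 3969/668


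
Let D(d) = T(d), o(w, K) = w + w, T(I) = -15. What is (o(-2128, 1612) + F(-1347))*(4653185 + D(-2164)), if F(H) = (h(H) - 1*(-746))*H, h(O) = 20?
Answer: -4820954003860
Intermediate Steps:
o(w, K) = 2*w
D(d) = -15
F(H) = 766*H (F(H) = (20 - 1*(-746))*H = (20 + 746)*H = 766*H)
(o(-2128, 1612) + F(-1347))*(4653185 + D(-2164)) = (2*(-2128) + 766*(-1347))*(4653185 - 15) = (-4256 - 1031802)*4653170 = -1036058*4653170 = -4820954003860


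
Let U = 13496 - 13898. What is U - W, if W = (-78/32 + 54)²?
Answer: -783537/256 ≈ -3060.7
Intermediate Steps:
W = 680625/256 (W = (-78*1/32 + 54)² = (-39/16 + 54)² = (825/16)² = 680625/256 ≈ 2658.7)
U = -402
U - W = -402 - 1*680625/256 = -402 - 680625/256 = -783537/256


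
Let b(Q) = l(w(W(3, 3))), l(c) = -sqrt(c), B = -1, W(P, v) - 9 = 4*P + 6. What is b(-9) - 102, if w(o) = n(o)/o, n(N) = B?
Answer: -102 - I*sqrt(3)/9 ≈ -102.0 - 0.19245*I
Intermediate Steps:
W(P, v) = 15 + 4*P (W(P, v) = 9 + (4*P + 6) = 9 + (6 + 4*P) = 15 + 4*P)
n(N) = -1
w(o) = -1/o
b(Q) = -I*sqrt(3)/9 (b(Q) = -sqrt(-1/(15 + 4*3)) = -sqrt(-1/(15 + 12)) = -sqrt(-1/27) = -I*sqrt(3)/9)
b(-9) - 102 = -I*sqrt(3)/9 - 102 = -102 - I*sqrt(3)/9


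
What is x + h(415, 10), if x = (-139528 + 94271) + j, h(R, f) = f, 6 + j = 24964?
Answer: -20289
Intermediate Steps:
j = 24958 (j = -6 + 24964 = 24958)
x = -20299 (x = (-139528 + 94271) + 24958 = -45257 + 24958 = -20299)
x + h(415, 10) = -20299 + 10 = -20289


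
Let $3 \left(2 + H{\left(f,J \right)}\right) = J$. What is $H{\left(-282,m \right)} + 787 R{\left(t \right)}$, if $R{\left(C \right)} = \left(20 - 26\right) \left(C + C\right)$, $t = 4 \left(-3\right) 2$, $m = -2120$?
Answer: $\frac{677842}{3} \approx 2.2595 \cdot 10^{5}$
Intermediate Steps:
$H{\left(f,J \right)} = -2 + \frac{J}{3}$
$t = -24$ ($t = \left(-12\right) 2 = -24$)
$R{\left(C \right)} = - 12 C$ ($R{\left(C \right)} = - 6 \cdot 2 C = - 12 C$)
$H{\left(-282,m \right)} + 787 R{\left(t \right)} = \left(-2 + \frac{1}{3} \left(-2120\right)\right) + 787 \left(\left(-12\right) \left(-24\right)\right) = \left(-2 - \frac{2120}{3}\right) + 787 \cdot 288 = - \frac{2126}{3} + 226656 = \frac{677842}{3}$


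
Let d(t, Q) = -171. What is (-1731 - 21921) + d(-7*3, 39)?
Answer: -23823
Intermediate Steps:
(-1731 - 21921) + d(-7*3, 39) = (-1731 - 21921) - 171 = -23652 - 171 = -23823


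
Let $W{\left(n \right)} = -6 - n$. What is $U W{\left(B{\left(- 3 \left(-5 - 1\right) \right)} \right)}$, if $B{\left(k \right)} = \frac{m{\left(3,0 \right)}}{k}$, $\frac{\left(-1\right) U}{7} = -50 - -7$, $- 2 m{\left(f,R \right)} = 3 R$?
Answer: $-1806$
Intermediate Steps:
$m{\left(f,R \right)} = - \frac{3 R}{2}$
$U = 301$ ($U = - 7 \left(-50 - -7\right) = - 7 \left(-50 + 7\right) = \left(-7\right) \left(-43\right) = 301$)
$B{\left(k \right)} = 0$ ($B{\left(k \right)} = \frac{\left(- \frac{3}{2}\right) 0}{k} = \frac{0}{k} = 0$)
$U W{\left(B{\left(- 3 \left(-5 - 1\right) \right)} \right)} = 301 \left(-6 - 0\right) = 301 \left(-6 + 0\right) = 301 \left(-6\right) = -1806$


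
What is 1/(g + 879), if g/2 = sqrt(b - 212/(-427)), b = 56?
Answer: 375333/329821211 - 4*sqrt(2575237)/329821211 ≈ 0.0011185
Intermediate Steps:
g = 4*sqrt(2575237)/427 (g = 2*sqrt(56 - 212/(-427)) = 2*sqrt(56 - 212*(-1/427)) = 2*sqrt(56 + 212/427) = 2*sqrt(24124/427) = 2*(2*sqrt(2575237)/427) = 4*sqrt(2575237)/427 ≈ 15.033)
1/(g + 879) = 1/(4*sqrt(2575237)/427 + 879) = 1/(879 + 4*sqrt(2575237)/427)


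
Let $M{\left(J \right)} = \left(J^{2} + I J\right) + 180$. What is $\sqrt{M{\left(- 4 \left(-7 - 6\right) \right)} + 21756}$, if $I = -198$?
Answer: $2 \sqrt{3586} \approx 119.77$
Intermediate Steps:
$M{\left(J \right)} = 180 + J^{2} - 198 J$ ($M{\left(J \right)} = \left(J^{2} - 198 J\right) + 180 = 180 + J^{2} - 198 J$)
$\sqrt{M{\left(- 4 \left(-7 - 6\right) \right)} + 21756} = \sqrt{\left(180 + \left(- 4 \left(-7 - 6\right)\right)^{2} - 198 \left(- 4 \left(-7 - 6\right)\right)\right) + 21756} = \sqrt{\left(180 + \left(\left(-4\right) \left(-13\right)\right)^{2} - 198 \left(\left(-4\right) \left(-13\right)\right)\right) + 21756} = \sqrt{\left(180 + 52^{2} - 10296\right) + 21756} = \sqrt{\left(180 + 2704 - 10296\right) + 21756} = \sqrt{-7412 + 21756} = \sqrt{14344} = 2 \sqrt{3586}$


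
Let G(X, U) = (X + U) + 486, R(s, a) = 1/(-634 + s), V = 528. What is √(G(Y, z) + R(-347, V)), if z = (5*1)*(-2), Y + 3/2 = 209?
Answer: 5*√11693738/654 ≈ 26.144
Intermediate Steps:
Y = 415/2 (Y = -3/2 + 209 = 415/2 ≈ 207.50)
z = -10 (z = 5*(-2) = -10)
G(X, U) = 486 + U + X (G(X, U) = (U + X) + 486 = 486 + U + X)
√(G(Y, z) + R(-347, V)) = √((486 - 10 + 415/2) + 1/(-634 - 347)) = √(1367/2 + 1/(-981)) = √(1367/2 - 1/981) = √(1341025/1962) = 5*√11693738/654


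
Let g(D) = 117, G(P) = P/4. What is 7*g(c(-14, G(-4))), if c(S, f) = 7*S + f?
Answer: 819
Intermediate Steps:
G(P) = P/4 (G(P) = P*(¼) = P/4)
c(S, f) = f + 7*S
7*g(c(-14, G(-4))) = 7*117 = 819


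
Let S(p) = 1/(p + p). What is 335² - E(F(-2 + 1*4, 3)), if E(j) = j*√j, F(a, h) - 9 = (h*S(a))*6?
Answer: 112225 - 81*√6/4 ≈ 1.1218e+5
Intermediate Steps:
S(p) = 1/(2*p)
F(a, h) = 9 + 3*h/a (F(a, h) = 9 + (h*(1/(2*a)))*6 = 9 + (h/(2*a))*6 = 9 + 3*h/a)
E(j) = j^(3/2)
335² - E(F(-2 + 1*4, 3)) = 335² - (9 + 3*3/(-2 + 1*4))^(3/2) = 112225 - (9 + 3*3/(-2 + 4))^(3/2) = 112225 - (9 + 3*3/2)^(3/2) = 112225 - (9 + 3*3*(½))^(3/2) = 112225 - (9 + 9/2)^(3/2) = 112225 - (27/2)^(3/2) = 112225 - 81*√6/4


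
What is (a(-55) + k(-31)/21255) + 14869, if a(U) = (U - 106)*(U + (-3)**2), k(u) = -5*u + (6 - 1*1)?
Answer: 94691057/4251 ≈ 22275.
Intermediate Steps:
k(u) = 5 - 5*u (k(u) = -5*u + (6 - 1) = -5*u + 5 = 5 - 5*u)
a(U) = (-106 + U)*(9 + U) (a(U) = (-106 + U)*(U + 9) = (-106 + U)*(9 + U))
(a(-55) + k(-31)/21255) + 14869 = ((-954 + (-55)**2 - 97*(-55)) + (5 - 5*(-31))/21255) + 14869 = ((-954 + 3025 + 5335) + (5 + 155)*(1/21255)) + 14869 = (7406 + 160*(1/21255)) + 14869 = (7406 + 32/4251) + 14869 = 31482938/4251 + 14869 = 94691057/4251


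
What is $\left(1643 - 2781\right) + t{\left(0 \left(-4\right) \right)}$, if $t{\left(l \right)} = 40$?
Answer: $-1098$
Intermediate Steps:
$\left(1643 - 2781\right) + t{\left(0 \left(-4\right) \right)} = \left(1643 - 2781\right) + 40 = -1138 + 40 = -1098$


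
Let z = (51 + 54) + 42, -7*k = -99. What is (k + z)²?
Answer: 1272384/49 ≈ 25967.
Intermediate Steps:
k = 99/7 (k = -⅐*(-99) = 99/7 ≈ 14.143)
z = 147 (z = 105 + 42 = 147)
(k + z)² = (99/7 + 147)² = (1128/7)² = 1272384/49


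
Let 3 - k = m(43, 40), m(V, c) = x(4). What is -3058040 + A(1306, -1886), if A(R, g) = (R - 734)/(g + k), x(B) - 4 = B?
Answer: -5782754212/1891 ≈ -3.0580e+6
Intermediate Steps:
x(B) = 4 + B
m(V, c) = 8 (m(V, c) = 4 + 4 = 8)
k = -5 (k = 3 - 1*8 = 3 - 8 = -5)
A(R, g) = (-734 + R)/(-5 + g) (A(R, g) = (R - 734)/(g - 5) = (-734 + R)/(-5 + g))
-3058040 + A(1306, -1886) = -3058040 + (-734 + 1306)/(-5 - 1886) = -3058040 + 572/(-1891) = -3058040 - 1/1891*572 = -3058040 - 572/1891 = -5782754212/1891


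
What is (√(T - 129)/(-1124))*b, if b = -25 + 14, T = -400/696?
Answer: 11*I*√980751/97788 ≈ 0.1114*I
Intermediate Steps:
T = -50/87 (T = -400*1/696 = -50/87 ≈ -0.57471)
b = -11
(√(T - 129)/(-1124))*b = (√(-50/87 - 129)/(-1124))*(-11) = (√(-11273/87)*(-1/1124))*(-11) = ((I*√980751/87)*(-1/1124))*(-11) = -I*√980751/97788*(-11) = 11*I*√980751/97788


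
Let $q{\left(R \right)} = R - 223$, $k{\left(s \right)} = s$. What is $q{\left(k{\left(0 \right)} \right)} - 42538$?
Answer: $-42761$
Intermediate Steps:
$q{\left(R \right)} = -223 + R$
$q{\left(k{\left(0 \right)} \right)} - 42538 = \left(-223 + 0\right) - 42538 = -223 - 42538 = -42761$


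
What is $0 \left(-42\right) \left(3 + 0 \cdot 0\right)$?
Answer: $0$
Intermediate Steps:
$0 \left(-42\right) \left(3 + 0 \cdot 0\right) = 0 \left(3 + 0\right) = 0 \cdot 3 = 0$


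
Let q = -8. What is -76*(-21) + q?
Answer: 1588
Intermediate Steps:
-76*(-21) + q = -76*(-21) - 8 = 1596 - 8 = 1588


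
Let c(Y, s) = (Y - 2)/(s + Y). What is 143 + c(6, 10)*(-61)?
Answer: 511/4 ≈ 127.75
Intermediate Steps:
c(Y, s) = (-2 + Y)/(Y + s)
143 + c(6, 10)*(-61) = 143 + ((-2 + 6)/(6 + 10))*(-61) = 143 + (4/16)*(-61) = 143 + ((1/16)*4)*(-61) = 143 + (¼)*(-61) = 143 - 61/4 = 511/4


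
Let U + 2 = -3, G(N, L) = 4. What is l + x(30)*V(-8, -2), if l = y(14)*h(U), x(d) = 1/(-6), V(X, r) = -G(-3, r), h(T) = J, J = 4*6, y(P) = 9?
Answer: 650/3 ≈ 216.67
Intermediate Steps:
U = -5 (U = -2 - 3 = -5)
J = 24
h(T) = 24
V(X, r) = -4 (V(X, r) = -1*4 = -4)
x(d) = -⅙
l = 216 (l = 9*24 = 216)
l + x(30)*V(-8, -2) = 216 - ⅙*(-4) = 216 + ⅔ = 650/3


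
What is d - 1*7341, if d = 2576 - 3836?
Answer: -8601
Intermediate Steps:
d = -1260
d - 1*7341 = -1260 - 1*7341 = -1260 - 7341 = -8601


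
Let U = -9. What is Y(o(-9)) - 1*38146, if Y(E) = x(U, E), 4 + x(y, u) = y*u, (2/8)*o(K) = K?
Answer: -37826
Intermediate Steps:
o(K) = 4*K
x(y, u) = -4 + u*y (x(y, u) = -4 + y*u = -4 + u*y)
Y(E) = -4 - 9*E (Y(E) = -4 + E*(-9) = -4 - 9*E)
Y(o(-9)) - 1*38146 = (-4 - 36*(-9)) - 1*38146 = (-4 - 9*(-36)) - 38146 = (-4 + 324) - 38146 = 320 - 38146 = -37826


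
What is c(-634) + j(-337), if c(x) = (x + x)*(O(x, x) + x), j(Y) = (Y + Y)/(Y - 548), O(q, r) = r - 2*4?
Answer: 1431902354/885 ≈ 1.6180e+6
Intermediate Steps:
O(q, r) = -8 + r (O(q, r) = r - 8 = -8 + r)
j(Y) = 2*Y/(-548 + Y) (j(Y) = (2*Y)/(-548 + Y) = 2*Y/(-548 + Y))
c(x) = 2*x*(-8 + 2*x) (c(x) = (x + x)*((-8 + x) + x) = (2*x)*(-8 + 2*x) = 2*x*(-8 + 2*x))
c(-634) + j(-337) = 4*(-634)*(-4 - 634) + 2*(-337)/(-548 - 337) = 4*(-634)*(-638) + 2*(-337)/(-885) = 1617968 + 2*(-337)*(-1/885) = 1617968 + 674/885 = 1431902354/885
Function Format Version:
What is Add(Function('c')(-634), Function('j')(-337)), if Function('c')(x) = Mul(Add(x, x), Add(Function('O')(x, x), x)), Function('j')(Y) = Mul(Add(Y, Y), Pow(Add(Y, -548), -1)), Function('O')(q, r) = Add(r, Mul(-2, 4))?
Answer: Rational(1431902354, 885) ≈ 1.6180e+6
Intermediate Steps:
Function('O')(q, r) = Add(-8, r) (Function('O')(q, r) = Add(r, -8) = Add(-8, r))
Function('j')(Y) = Mul(2, Y, Pow(Add(-548, Y), -1)) (Function('j')(Y) = Mul(Mul(2, Y), Pow(Add(-548, Y), -1)) = Mul(2, Y, Pow(Add(-548, Y), -1)))
Function('c')(x) = Mul(2, x, Add(-8, Mul(2, x))) (Function('c')(x) = Mul(Add(x, x), Add(Add(-8, x), x)) = Mul(Mul(2, x), Add(-8, Mul(2, x))) = Mul(2, x, Add(-8, Mul(2, x))))
Add(Function('c')(-634), Function('j')(-337)) = Add(Mul(4, -634, Add(-4, -634)), Mul(2, -337, Pow(Add(-548, -337), -1))) = Add(Mul(4, -634, -638), Mul(2, -337, Pow(-885, -1))) = Add(1617968, Mul(2, -337, Rational(-1, 885))) = Add(1617968, Rational(674, 885)) = Rational(1431902354, 885)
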